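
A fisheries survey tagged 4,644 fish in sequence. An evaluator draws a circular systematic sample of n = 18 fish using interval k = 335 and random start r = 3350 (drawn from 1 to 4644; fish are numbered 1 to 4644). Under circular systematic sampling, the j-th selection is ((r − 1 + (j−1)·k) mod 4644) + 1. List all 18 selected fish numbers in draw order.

3350, 3685, 4020, 4355, 46, 381, 716, 1051, 1386, 1721, 2056, 2391, 2726, 3061, 3396, 3731, 4066, 4401

Selection 1: 3350
Selection 2: 3350 + 335 = 3685
Selection 3: 3685 + 335 = 4020
Selection 4: 4020 + 335 = 4355
Selection 5: 4355 + 335 = 4690 → 4690 − 4644 = 46
Selection 6: 46 + 335 = 381
Selection 7: 381 + 335 = 716
Selection 8: 716 + 335 = 1051
Selection 9: 1051 + 335 = 1386
Selection 10: 1386 + 335 = 1721
Selection 11: 1721 + 335 = 2056
Selection 12: 2056 + 335 = 2391
Selection 13: 2391 + 335 = 2726
Selection 14: 2726 + 335 = 3061
Selection 15: 3061 + 335 = 3396
Selection 16: 3396 + 335 = 3731
Selection 17: 3731 + 335 = 4066
Selection 18: 4066 + 335 = 4401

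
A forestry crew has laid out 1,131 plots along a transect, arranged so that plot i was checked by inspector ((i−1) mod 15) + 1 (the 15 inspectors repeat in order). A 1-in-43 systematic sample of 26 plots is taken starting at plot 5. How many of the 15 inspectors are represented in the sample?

Consecutive selections differ by k = 43, so their inspector numbers differ by 43 mod 15 = 13.
gcd(43, 15) = 1, so the sample visits 15/1 = 15 distinct residues mod 15.
Start 5 is inspector 5; the inspectors hit are 1, 2, 3, 4, 5, 6, 7, 8, 9, 10, 11, 12, 13, 14, 15.

15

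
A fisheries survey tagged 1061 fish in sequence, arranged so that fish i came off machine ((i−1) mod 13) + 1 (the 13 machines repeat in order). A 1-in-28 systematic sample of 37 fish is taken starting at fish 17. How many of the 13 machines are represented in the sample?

Consecutive selections differ by k = 28, so their machine numbers differ by 28 mod 13 = 2.
gcd(28, 13) = 1, so the sample visits 13/1 = 13 distinct residues mod 13.
Start 17 is machine 4; the machines hit are 1, 2, 3, 4, 5, 6, 7, 8, 9, 10, 11, 12, 13.

13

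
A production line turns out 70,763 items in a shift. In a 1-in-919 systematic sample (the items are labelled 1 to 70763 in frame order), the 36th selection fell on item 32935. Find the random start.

770

k = 919
r = 32935 − (36−1)×919 = 32935 − 32165 = 770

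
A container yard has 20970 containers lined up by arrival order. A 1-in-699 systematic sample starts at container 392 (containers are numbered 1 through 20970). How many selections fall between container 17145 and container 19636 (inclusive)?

k = 699
First selection ≥ 17145: 392 + ⌈(17145−392)/699⌉·699 = 392 + 24×699 = 17168
Last selection ≤ 19636: 392 + ⌊(19636−392)/699⌋·699 = 392 + 27×699 = 19265
Count = 27 − 24 + 1 = 4

4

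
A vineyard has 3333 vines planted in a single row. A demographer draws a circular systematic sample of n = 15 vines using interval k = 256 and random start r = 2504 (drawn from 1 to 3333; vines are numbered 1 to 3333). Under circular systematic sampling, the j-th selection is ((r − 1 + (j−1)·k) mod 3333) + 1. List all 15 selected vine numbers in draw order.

Selection 1: 2504
Selection 2: 2504 + 256 = 2760
Selection 3: 2760 + 256 = 3016
Selection 4: 3016 + 256 = 3272
Selection 5: 3272 + 256 = 3528 → 3528 − 3333 = 195
Selection 6: 195 + 256 = 451
Selection 7: 451 + 256 = 707
Selection 8: 707 + 256 = 963
Selection 9: 963 + 256 = 1219
Selection 10: 1219 + 256 = 1475
Selection 11: 1475 + 256 = 1731
Selection 12: 1731 + 256 = 1987
Selection 13: 1987 + 256 = 2243
Selection 14: 2243 + 256 = 2499
Selection 15: 2499 + 256 = 2755

2504, 2760, 3016, 3272, 195, 451, 707, 963, 1219, 1475, 1731, 1987, 2243, 2499, 2755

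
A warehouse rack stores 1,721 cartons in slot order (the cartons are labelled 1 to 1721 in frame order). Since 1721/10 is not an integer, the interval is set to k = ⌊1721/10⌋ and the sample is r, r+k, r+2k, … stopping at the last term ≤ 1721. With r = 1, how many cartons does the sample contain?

11

k = ⌊1721/10⌋ = 172
Achieved size = ⌊(1721 − 1)/172⌋ + 1 = ⌊1720/172⌋ + 1 = 10 + 1 = 11
(last selection: 1 + 10×172 = 1721 ≤ 1721; next would be 1893 > 1721)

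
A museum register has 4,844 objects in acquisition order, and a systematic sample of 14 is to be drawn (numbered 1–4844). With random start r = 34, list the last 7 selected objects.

k = N/n = 4844/14 = 346
8th selection = 34 + 7×346 = 2456
9th: 2456 + 346 = 2802
10th: 2802 + 346 = 3148
11th: 3148 + 346 = 3494
12th: 3494 + 346 = 3840
13th: 3840 + 346 = 4186
14th: 4186 + 346 = 4532

2456, 2802, 3148, 3494, 3840, 4186, 4532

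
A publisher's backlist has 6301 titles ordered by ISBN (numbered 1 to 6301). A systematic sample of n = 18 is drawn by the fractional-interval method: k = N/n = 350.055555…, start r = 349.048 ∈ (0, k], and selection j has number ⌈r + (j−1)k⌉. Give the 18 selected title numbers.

350, 700, 1050, 1400, 1750, 2100, 2450, 2800, 3150, 3500, 3850, 4200, 4550, 4900, 5250, 5600, 5950, 6300

j=1: r + 0k = 349.048 → ⌈·⌉ = 350
j=2: r + 1k = 699.103555… → ⌈·⌉ = 700
j=3: r + 2k = 1049.159111… → ⌈·⌉ = 1050
j=4: r + 3k = 1399.214666… → ⌈·⌉ = 1400
j=5: r + 4k = 1749.270222… → ⌈·⌉ = 1750
j=6: r + 5k = 2099.325777… → ⌈·⌉ = 2100
j=7: r + 6k = 2449.381333… → ⌈·⌉ = 2450
j=8: r + 7k = 2799.436888… → ⌈·⌉ = 2800
j=9: r + 8k = 3149.492444… → ⌈·⌉ = 3150
j=10: r + 9k = 3499.548 → ⌈·⌉ = 3500
j=11: r + 10k = 3849.603555… → ⌈·⌉ = 3850
j=12: r + 11k = 4199.659111… → ⌈·⌉ = 4200
j=13: r + 12k = 4549.714666… → ⌈·⌉ = 4550
j=14: r + 13k = 4899.770222… → ⌈·⌉ = 4900
j=15: r + 14k = 5249.825777… → ⌈·⌉ = 5250
j=16: r + 15k = 5599.881333… → ⌈·⌉ = 5600
j=17: r + 16k = 5949.936888… → ⌈·⌉ = 5950
j=18: r + 17k = 6299.992444… → ⌈·⌉ = 6300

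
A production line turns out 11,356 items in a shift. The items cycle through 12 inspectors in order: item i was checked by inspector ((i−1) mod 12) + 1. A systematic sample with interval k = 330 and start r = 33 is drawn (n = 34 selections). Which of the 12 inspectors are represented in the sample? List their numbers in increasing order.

3, 9

Consecutive selections differ by k = 330, so their inspector numbers differ by 330 mod 12 = 6.
gcd(330, 12) = 6, so the sample visits 12/6 = 2 distinct residues mod 12.
Start 33 is inspector 9; the inspectors hit are 3, 9.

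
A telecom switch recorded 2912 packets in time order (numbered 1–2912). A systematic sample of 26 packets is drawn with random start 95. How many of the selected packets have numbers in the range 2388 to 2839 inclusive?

k = 2912/26 = 112
First selection ≥ 2388: 95 + ⌈(2388−95)/112⌉·112 = 95 + 21×112 = 2447
Last selection ≤ 2839: 95 + ⌊(2839−95)/112⌋·112 = 95 + 24×112 = 2783
Count = 24 − 21 + 1 = 4

4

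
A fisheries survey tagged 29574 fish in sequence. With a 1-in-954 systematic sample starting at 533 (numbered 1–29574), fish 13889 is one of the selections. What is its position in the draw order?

k = 954
position = (13889 − 533)/954 + 1 = 13356/954 + 1 = 14 + 1 = 15

15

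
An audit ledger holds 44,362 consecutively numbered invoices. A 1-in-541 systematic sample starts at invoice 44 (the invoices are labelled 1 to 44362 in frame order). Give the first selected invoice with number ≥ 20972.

21143

k = 541
Steps past start: ⌈(20972 − 44)/541⌉ = ⌈20928/541⌉ = 39
Selected invoice: 44 + 39×541 = 21143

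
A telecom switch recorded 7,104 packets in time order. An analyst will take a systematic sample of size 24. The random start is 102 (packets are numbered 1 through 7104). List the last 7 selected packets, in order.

k = N/n = 7104/24 = 296
18th selection = 102 + 17×296 = 5134
19th: 5134 + 296 = 5430
20th: 5430 + 296 = 5726
21st: 5726 + 296 = 6022
22nd: 6022 + 296 = 6318
23rd: 6318 + 296 = 6614
24th: 6614 + 296 = 6910

5134, 5430, 5726, 6022, 6318, 6614, 6910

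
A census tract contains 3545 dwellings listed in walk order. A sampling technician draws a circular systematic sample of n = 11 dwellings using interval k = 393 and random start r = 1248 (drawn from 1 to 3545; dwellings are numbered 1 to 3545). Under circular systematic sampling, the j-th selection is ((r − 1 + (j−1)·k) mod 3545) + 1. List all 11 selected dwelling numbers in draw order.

Selection 1: 1248
Selection 2: 1248 + 393 = 1641
Selection 3: 1641 + 393 = 2034
Selection 4: 2034 + 393 = 2427
Selection 5: 2427 + 393 = 2820
Selection 6: 2820 + 393 = 3213
Selection 7: 3213 + 393 = 3606 → 3606 − 3545 = 61
Selection 8: 61 + 393 = 454
Selection 9: 454 + 393 = 847
Selection 10: 847 + 393 = 1240
Selection 11: 1240 + 393 = 1633

1248, 1641, 2034, 2427, 2820, 3213, 61, 454, 847, 1240, 1633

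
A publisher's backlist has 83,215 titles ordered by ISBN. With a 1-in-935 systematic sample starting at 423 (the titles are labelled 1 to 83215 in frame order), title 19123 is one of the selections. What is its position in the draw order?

21

k = 935
position = (19123 − 423)/935 + 1 = 18700/935 + 1 = 20 + 1 = 21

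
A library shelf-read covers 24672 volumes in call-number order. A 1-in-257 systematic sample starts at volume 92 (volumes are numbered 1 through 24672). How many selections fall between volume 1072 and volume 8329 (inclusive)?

k = 257
First selection ≥ 1072: 92 + ⌈(1072−92)/257⌉·257 = 92 + 4×257 = 1120
Last selection ≤ 8329: 92 + ⌊(8329−92)/257⌋·257 = 92 + 32×257 = 8316
Count = 32 − 4 + 1 = 29

29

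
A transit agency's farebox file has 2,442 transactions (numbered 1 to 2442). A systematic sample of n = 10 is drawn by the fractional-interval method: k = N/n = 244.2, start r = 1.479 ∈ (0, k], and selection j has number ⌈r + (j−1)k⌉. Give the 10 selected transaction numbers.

2, 246, 490, 735, 979, 1223, 1467, 1711, 1956, 2200

j=1: r + 0k = 1.479 → ⌈·⌉ = 2
j=2: r + 1k = 245.679 → ⌈·⌉ = 246
j=3: r + 2k = 489.879 → ⌈·⌉ = 490
j=4: r + 3k = 734.079 → ⌈·⌉ = 735
j=5: r + 4k = 978.279 → ⌈·⌉ = 979
j=6: r + 5k = 1222.479 → ⌈·⌉ = 1223
j=7: r + 6k = 1466.679 → ⌈·⌉ = 1467
j=8: r + 7k = 1710.879 → ⌈·⌉ = 1711
j=9: r + 8k = 1955.079 → ⌈·⌉ = 1956
j=10: r + 9k = 2199.279 → ⌈·⌉ = 2200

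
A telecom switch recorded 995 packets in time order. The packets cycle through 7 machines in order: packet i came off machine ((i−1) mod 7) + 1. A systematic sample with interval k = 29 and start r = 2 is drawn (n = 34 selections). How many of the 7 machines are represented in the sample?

7

Consecutive selections differ by k = 29, so their machine numbers differ by 29 mod 7 = 1.
gcd(29, 7) = 1, so the sample visits 7/1 = 7 distinct residues mod 7.
Start 2 is machine 2; the machines hit are 1, 2, 3, 4, 5, 6, 7.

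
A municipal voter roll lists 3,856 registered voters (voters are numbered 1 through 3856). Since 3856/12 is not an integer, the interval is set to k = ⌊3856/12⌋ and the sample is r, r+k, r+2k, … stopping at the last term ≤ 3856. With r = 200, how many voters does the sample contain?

k = ⌊3856/12⌋ = 321
Achieved size = ⌊(3856 − 200)/321⌋ + 1 = ⌊3656/321⌋ + 1 = 11 + 1 = 12
(last selection: 200 + 11×321 = 3731 ≤ 3856; next would be 4052 > 3856)

12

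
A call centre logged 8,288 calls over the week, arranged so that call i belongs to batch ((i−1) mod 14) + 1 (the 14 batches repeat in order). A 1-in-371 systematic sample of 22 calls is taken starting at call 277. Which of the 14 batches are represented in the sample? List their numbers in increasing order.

Consecutive selections differ by k = 371, so their batch numbers differ by 371 mod 14 = 7.
gcd(371, 14) = 7, so the sample visits 14/7 = 2 distinct residues mod 14.
Start 277 is batch 11; the batches hit are 4, 11.

4, 11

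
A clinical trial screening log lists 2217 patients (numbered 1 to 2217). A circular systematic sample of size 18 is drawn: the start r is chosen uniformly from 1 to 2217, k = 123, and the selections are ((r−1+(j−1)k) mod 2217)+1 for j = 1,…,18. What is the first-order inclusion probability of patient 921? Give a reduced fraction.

6/739

For each position j, as r ranges over 1…2217 the j-th selection hits every patient exactly once, so patient 921 is selected for exactly 18 of the 2217 starts.
Inclusion probability = 18/2217 = 6/739.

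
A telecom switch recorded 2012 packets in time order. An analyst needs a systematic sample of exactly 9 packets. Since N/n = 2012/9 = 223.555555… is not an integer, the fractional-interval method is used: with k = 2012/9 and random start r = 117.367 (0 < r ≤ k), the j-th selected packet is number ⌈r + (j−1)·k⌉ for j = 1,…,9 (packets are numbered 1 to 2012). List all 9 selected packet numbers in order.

j=1: r + 0k = 117.367 → ⌈·⌉ = 118
j=2: r + 1k = 340.922555… → ⌈·⌉ = 341
j=3: r + 2k = 564.478111… → ⌈·⌉ = 565
j=4: r + 3k = 788.033666… → ⌈·⌉ = 789
j=5: r + 4k = 1011.589222… → ⌈·⌉ = 1012
j=6: r + 5k = 1235.144777… → ⌈·⌉ = 1236
j=7: r + 6k = 1458.700333… → ⌈·⌉ = 1459
j=8: r + 7k = 1682.255888… → ⌈·⌉ = 1683
j=9: r + 8k = 1905.811444… → ⌈·⌉ = 1906

118, 341, 565, 789, 1012, 1236, 1459, 1683, 1906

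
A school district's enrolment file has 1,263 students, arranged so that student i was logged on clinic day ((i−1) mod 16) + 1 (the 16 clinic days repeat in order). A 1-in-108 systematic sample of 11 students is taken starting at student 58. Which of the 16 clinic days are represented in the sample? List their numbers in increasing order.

Consecutive selections differ by k = 108, so their clinic day numbers differ by 108 mod 16 = 12.
gcd(108, 16) = 4, so the sample visits 16/4 = 4 distinct residues mod 16.
Start 58 is clinic day 10; the clinic days hit are 2, 6, 10, 14.

2, 6, 10, 14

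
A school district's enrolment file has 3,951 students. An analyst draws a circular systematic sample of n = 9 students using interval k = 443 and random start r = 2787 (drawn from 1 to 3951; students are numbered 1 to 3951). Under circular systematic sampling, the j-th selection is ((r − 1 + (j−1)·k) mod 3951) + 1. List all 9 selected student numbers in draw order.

2787, 3230, 3673, 165, 608, 1051, 1494, 1937, 2380

Selection 1: 2787
Selection 2: 2787 + 443 = 3230
Selection 3: 3230 + 443 = 3673
Selection 4: 3673 + 443 = 4116 → 4116 − 3951 = 165
Selection 5: 165 + 443 = 608
Selection 6: 608 + 443 = 1051
Selection 7: 1051 + 443 = 1494
Selection 8: 1494 + 443 = 1937
Selection 9: 1937 + 443 = 2380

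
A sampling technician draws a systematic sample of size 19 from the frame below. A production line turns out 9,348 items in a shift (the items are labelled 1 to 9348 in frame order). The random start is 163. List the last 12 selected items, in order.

k = N/n = 9348/19 = 492
8th selection = 163 + 7×492 = 3607
9th: 3607 + 492 = 4099
10th: 4099 + 492 = 4591
11th: 4591 + 492 = 5083
12th: 5083 + 492 = 5575
13th: 5575 + 492 = 6067
14th: 6067 + 492 = 6559
15th: 6559 + 492 = 7051
16th: 7051 + 492 = 7543
17th: 7543 + 492 = 8035
18th: 8035 + 492 = 8527
19th: 8527 + 492 = 9019

3607, 4099, 4591, 5083, 5575, 6067, 6559, 7051, 7543, 8035, 8527, 9019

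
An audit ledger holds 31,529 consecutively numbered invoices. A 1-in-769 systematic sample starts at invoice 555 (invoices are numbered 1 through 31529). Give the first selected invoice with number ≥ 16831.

17473

k = 769
Steps past start: ⌈(16831 − 555)/769⌉ = ⌈16276/769⌉ = 22
Selected invoice: 555 + 22×769 = 17473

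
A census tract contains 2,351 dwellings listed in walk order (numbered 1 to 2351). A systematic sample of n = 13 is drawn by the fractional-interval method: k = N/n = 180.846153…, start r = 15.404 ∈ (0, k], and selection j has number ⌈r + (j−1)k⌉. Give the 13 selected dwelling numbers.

j=1: r + 0k = 15.404 → ⌈·⌉ = 16
j=2: r + 1k = 196.250153… → ⌈·⌉ = 197
j=3: r + 2k = 377.096307… → ⌈·⌉ = 378
j=4: r + 3k = 557.942461… → ⌈·⌉ = 558
j=5: r + 4k = 738.788615… → ⌈·⌉ = 739
j=6: r + 5k = 919.634769… → ⌈·⌉ = 920
j=7: r + 6k = 1100.480923… → ⌈·⌉ = 1101
j=8: r + 7k = 1281.327076… → ⌈·⌉ = 1282
j=9: r + 8k = 1462.173230… → ⌈·⌉ = 1463
j=10: r + 9k = 1643.019384… → ⌈·⌉ = 1644
j=11: r + 10k = 1823.865538… → ⌈·⌉ = 1824
j=12: r + 11k = 2004.711692… → ⌈·⌉ = 2005
j=13: r + 12k = 2185.557846… → ⌈·⌉ = 2186

16, 197, 378, 558, 739, 920, 1101, 1282, 1463, 1644, 1824, 2005, 2186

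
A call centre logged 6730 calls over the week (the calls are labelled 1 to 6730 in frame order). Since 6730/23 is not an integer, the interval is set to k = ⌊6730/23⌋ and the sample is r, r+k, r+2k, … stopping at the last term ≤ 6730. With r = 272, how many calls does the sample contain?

k = ⌊6730/23⌋ = 292
Achieved size = ⌊(6730 − 272)/292⌋ + 1 = ⌊6458/292⌋ + 1 = 22 + 1 = 23
(last selection: 272 + 22×292 = 6696 ≤ 6730; next would be 6988 > 6730)

23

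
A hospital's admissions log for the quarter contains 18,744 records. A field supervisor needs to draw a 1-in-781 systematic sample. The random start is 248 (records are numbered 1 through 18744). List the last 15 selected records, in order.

10th selection = 248 + 9×781 = 7277
11th: 7277 + 781 = 8058
12th: 8058 + 781 = 8839
13th: 8839 + 781 = 9620
14th: 9620 + 781 = 10401
15th: 10401 + 781 = 11182
16th: 11182 + 781 = 11963
17th: 11963 + 781 = 12744
18th: 12744 + 781 = 13525
19th: 13525 + 781 = 14306
20th: 14306 + 781 = 15087
21st: 15087 + 781 = 15868
22nd: 15868 + 781 = 16649
23rd: 16649 + 781 = 17430
24th: 17430 + 781 = 18211

7277, 8058, 8839, 9620, 10401, 11182, 11963, 12744, 13525, 14306, 15087, 15868, 16649, 17430, 18211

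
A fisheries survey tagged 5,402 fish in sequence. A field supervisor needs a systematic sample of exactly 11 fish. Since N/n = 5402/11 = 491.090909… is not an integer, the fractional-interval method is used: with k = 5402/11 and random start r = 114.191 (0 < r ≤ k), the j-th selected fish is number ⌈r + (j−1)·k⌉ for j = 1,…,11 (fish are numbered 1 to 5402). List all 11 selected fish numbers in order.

j=1: r + 0k = 114.191 → ⌈·⌉ = 115
j=2: r + 1k = 605.281909… → ⌈·⌉ = 606
j=3: r + 2k = 1096.372818… → ⌈·⌉ = 1097
j=4: r + 3k = 1587.463727… → ⌈·⌉ = 1588
j=5: r + 4k = 2078.554636… → ⌈·⌉ = 2079
j=6: r + 5k = 2569.645545… → ⌈·⌉ = 2570
j=7: r + 6k = 3060.736454… → ⌈·⌉ = 3061
j=8: r + 7k = 3551.827363… → ⌈·⌉ = 3552
j=9: r + 8k = 4042.918272… → ⌈·⌉ = 4043
j=10: r + 9k = 4534.009181… → ⌈·⌉ = 4535
j=11: r + 10k = 5025.100090… → ⌈·⌉ = 5026

115, 606, 1097, 1588, 2079, 2570, 3061, 3552, 4043, 4535, 5026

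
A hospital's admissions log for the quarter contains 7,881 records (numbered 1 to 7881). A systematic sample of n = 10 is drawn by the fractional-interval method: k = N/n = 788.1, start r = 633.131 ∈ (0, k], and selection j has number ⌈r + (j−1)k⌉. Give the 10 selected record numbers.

634, 1422, 2210, 2998, 3786, 4574, 5362, 6150, 6938, 7727

j=1: r + 0k = 633.131 → ⌈·⌉ = 634
j=2: r + 1k = 1421.231 → ⌈·⌉ = 1422
j=3: r + 2k = 2209.331 → ⌈·⌉ = 2210
j=4: r + 3k = 2997.431 → ⌈·⌉ = 2998
j=5: r + 4k = 3785.531 → ⌈·⌉ = 3786
j=6: r + 5k = 4573.631 → ⌈·⌉ = 4574
j=7: r + 6k = 5361.731 → ⌈·⌉ = 5362
j=8: r + 7k = 6149.831 → ⌈·⌉ = 6150
j=9: r + 8k = 6937.931 → ⌈·⌉ = 6938
j=10: r + 9k = 7726.031 → ⌈·⌉ = 7727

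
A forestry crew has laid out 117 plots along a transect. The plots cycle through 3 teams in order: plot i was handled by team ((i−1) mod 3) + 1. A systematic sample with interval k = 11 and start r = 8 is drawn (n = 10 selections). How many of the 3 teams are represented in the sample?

Consecutive selections differ by k = 11, so their team numbers differ by 11 mod 3 = 2.
gcd(11, 3) = 1, so the sample visits 3/1 = 3 distinct residues mod 3.
Start 8 is team 2; the teams hit are 1, 2, 3.

3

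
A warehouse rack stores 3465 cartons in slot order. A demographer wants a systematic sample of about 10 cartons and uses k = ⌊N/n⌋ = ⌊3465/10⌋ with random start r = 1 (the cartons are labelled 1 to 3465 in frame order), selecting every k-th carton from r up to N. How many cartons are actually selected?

k = ⌊3465/10⌋ = 346
Achieved size = ⌊(3465 − 1)/346⌋ + 1 = ⌊3464/346⌋ + 1 = 10 + 1 = 11
(last selection: 1 + 10×346 = 3461 ≤ 3465; next would be 3807 > 3465)

11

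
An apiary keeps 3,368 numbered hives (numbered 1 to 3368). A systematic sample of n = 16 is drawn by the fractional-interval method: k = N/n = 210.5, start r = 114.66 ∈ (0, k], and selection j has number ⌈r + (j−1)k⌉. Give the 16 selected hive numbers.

115, 326, 536, 747, 957, 1168, 1378, 1589, 1799, 2010, 2220, 2431, 2641, 2852, 3062, 3273

j=1: r + 0k = 114.66 → ⌈·⌉ = 115
j=2: r + 1k = 325.16 → ⌈·⌉ = 326
j=3: r + 2k = 535.66 → ⌈·⌉ = 536
j=4: r + 3k = 746.16 → ⌈·⌉ = 747
j=5: r + 4k = 956.66 → ⌈·⌉ = 957
j=6: r + 5k = 1167.16 → ⌈·⌉ = 1168
j=7: r + 6k = 1377.66 → ⌈·⌉ = 1378
j=8: r + 7k = 1588.16 → ⌈·⌉ = 1589
j=9: r + 8k = 1798.66 → ⌈·⌉ = 1799
j=10: r + 9k = 2009.16 → ⌈·⌉ = 2010
j=11: r + 10k = 2219.66 → ⌈·⌉ = 2220
j=12: r + 11k = 2430.16 → ⌈·⌉ = 2431
j=13: r + 12k = 2640.66 → ⌈·⌉ = 2641
j=14: r + 13k = 2851.16 → ⌈·⌉ = 2852
j=15: r + 14k = 3061.66 → ⌈·⌉ = 3062
j=16: r + 15k = 3272.16 → ⌈·⌉ = 3273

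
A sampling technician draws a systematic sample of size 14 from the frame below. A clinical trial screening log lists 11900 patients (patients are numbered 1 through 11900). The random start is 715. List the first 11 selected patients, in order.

k = N/n = 11900/14 = 850
patient 1: 715
patient 2: 715 + 850 = 1565
patient 3: 1565 + 850 = 2415
patient 4: 2415 + 850 = 3265
patient 5: 3265 + 850 = 4115
patient 6: 4115 + 850 = 4965
patient 7: 4965 + 850 = 5815
patient 8: 5815 + 850 = 6665
patient 9: 6665 + 850 = 7515
patient 10: 7515 + 850 = 8365
patient 11: 8365 + 850 = 9215

715, 1565, 2415, 3265, 4115, 4965, 5815, 6665, 7515, 8365, 9215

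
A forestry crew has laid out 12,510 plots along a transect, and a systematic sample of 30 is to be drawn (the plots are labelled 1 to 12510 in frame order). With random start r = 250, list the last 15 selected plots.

k = N/n = 12510/30 = 417
16th selection = 250 + 15×417 = 6505
17th: 6505 + 417 = 6922
18th: 6922 + 417 = 7339
19th: 7339 + 417 = 7756
20th: 7756 + 417 = 8173
21st: 8173 + 417 = 8590
22nd: 8590 + 417 = 9007
23rd: 9007 + 417 = 9424
24th: 9424 + 417 = 9841
25th: 9841 + 417 = 10258
26th: 10258 + 417 = 10675
27th: 10675 + 417 = 11092
28th: 11092 + 417 = 11509
29th: 11509 + 417 = 11926
30th: 11926 + 417 = 12343

6505, 6922, 7339, 7756, 8173, 8590, 9007, 9424, 9841, 10258, 10675, 11092, 11509, 11926, 12343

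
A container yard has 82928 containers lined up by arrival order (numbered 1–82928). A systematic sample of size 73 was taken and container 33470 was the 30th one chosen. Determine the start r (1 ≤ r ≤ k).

k = 82928/73 = 1136
r = 33470 − (30−1)×1136 = 33470 − 32944 = 526

526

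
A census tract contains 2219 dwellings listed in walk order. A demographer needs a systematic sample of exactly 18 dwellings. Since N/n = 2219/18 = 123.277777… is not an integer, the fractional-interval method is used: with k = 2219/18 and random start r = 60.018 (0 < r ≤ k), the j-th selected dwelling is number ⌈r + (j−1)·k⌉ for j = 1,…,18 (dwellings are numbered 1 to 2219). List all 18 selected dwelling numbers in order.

61, 184, 307, 430, 554, 677, 800, 923, 1047, 1170, 1293, 1417, 1540, 1663, 1786, 1910, 2033, 2156

j=1: r + 0k = 60.018 → ⌈·⌉ = 61
j=2: r + 1k = 183.295777… → ⌈·⌉ = 184
j=3: r + 2k = 306.573555… → ⌈·⌉ = 307
j=4: r + 3k = 429.851333… → ⌈·⌉ = 430
j=5: r + 4k = 553.129111… → ⌈·⌉ = 554
j=6: r + 5k = 676.406888… → ⌈·⌉ = 677
j=7: r + 6k = 799.684666… → ⌈·⌉ = 800
j=8: r + 7k = 922.962444… → ⌈·⌉ = 923
j=9: r + 8k = 1046.240222… → ⌈·⌉ = 1047
j=10: r + 9k = 1169.518 → ⌈·⌉ = 1170
j=11: r + 10k = 1292.795777… → ⌈·⌉ = 1293
j=12: r + 11k = 1416.073555… → ⌈·⌉ = 1417
j=13: r + 12k = 1539.351333… → ⌈·⌉ = 1540
j=14: r + 13k = 1662.629111… → ⌈·⌉ = 1663
j=15: r + 14k = 1785.906888… → ⌈·⌉ = 1786
j=16: r + 15k = 1909.184666… → ⌈·⌉ = 1910
j=17: r + 16k = 2032.462444… → ⌈·⌉ = 2033
j=18: r + 17k = 2155.740222… → ⌈·⌉ = 2156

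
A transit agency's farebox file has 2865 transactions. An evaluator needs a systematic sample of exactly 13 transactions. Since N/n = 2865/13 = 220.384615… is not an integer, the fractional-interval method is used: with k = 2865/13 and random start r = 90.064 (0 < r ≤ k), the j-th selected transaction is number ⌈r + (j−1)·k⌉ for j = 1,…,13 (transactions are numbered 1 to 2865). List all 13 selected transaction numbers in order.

j=1: r + 0k = 90.064 → ⌈·⌉ = 91
j=2: r + 1k = 310.448615… → ⌈·⌉ = 311
j=3: r + 2k = 530.833230… → ⌈·⌉ = 531
j=4: r + 3k = 751.217846… → ⌈·⌉ = 752
j=5: r + 4k = 971.602461… → ⌈·⌉ = 972
j=6: r + 5k = 1191.987076… → ⌈·⌉ = 1192
j=7: r + 6k = 1412.371692… → ⌈·⌉ = 1413
j=8: r + 7k = 1632.756307… → ⌈·⌉ = 1633
j=9: r + 8k = 1853.140923… → ⌈·⌉ = 1854
j=10: r + 9k = 2073.525538… → ⌈·⌉ = 2074
j=11: r + 10k = 2293.910153… → ⌈·⌉ = 2294
j=12: r + 11k = 2514.294769… → ⌈·⌉ = 2515
j=13: r + 12k = 2734.679384… → ⌈·⌉ = 2735

91, 311, 531, 752, 972, 1192, 1413, 1633, 1854, 2074, 2294, 2515, 2735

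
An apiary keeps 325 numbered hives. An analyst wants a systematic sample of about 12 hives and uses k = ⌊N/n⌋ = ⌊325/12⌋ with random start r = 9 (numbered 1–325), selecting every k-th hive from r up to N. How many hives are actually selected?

k = ⌊325/12⌋ = 27
Achieved size = ⌊(325 − 9)/27⌋ + 1 = ⌊316/27⌋ + 1 = 11 + 1 = 12
(last selection: 9 + 11×27 = 306 ≤ 325; next would be 333 > 325)

12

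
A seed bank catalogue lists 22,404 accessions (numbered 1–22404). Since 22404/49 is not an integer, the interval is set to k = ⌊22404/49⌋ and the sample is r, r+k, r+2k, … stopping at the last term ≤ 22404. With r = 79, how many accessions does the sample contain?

k = ⌊22404/49⌋ = 457
Achieved size = ⌊(22404 − 79)/457⌋ + 1 = ⌊22325/457⌋ + 1 = 48 + 1 = 49
(last selection: 79 + 48×457 = 22015 ≤ 22404; next would be 22472 > 22404)

49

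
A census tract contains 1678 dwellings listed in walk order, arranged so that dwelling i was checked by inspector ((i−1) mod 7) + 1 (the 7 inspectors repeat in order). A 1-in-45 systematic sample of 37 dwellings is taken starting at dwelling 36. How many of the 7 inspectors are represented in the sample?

Consecutive selections differ by k = 45, so their inspector numbers differ by 45 mod 7 = 3.
gcd(45, 7) = 1, so the sample visits 7/1 = 7 distinct residues mod 7.
Start 36 is inspector 1; the inspectors hit are 1, 2, 3, 4, 5, 6, 7.

7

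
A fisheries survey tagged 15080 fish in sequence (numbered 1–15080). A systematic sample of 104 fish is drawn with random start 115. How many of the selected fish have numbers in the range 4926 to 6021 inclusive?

k = 15080/104 = 145
First selection ≥ 4926: 115 + ⌈(4926−115)/145⌉·145 = 115 + 34×145 = 5045
Last selection ≤ 6021: 115 + ⌊(6021−115)/145⌋·145 = 115 + 40×145 = 5915
Count = 40 − 34 + 1 = 7

7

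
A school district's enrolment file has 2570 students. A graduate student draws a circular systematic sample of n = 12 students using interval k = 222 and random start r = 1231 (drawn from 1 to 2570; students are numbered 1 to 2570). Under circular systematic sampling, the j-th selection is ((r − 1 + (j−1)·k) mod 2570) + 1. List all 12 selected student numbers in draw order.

1231, 1453, 1675, 1897, 2119, 2341, 2563, 215, 437, 659, 881, 1103

Selection 1: 1231
Selection 2: 1231 + 222 = 1453
Selection 3: 1453 + 222 = 1675
Selection 4: 1675 + 222 = 1897
Selection 5: 1897 + 222 = 2119
Selection 6: 2119 + 222 = 2341
Selection 7: 2341 + 222 = 2563
Selection 8: 2563 + 222 = 2785 → 2785 − 2570 = 215
Selection 9: 215 + 222 = 437
Selection 10: 437 + 222 = 659
Selection 11: 659 + 222 = 881
Selection 12: 881 + 222 = 1103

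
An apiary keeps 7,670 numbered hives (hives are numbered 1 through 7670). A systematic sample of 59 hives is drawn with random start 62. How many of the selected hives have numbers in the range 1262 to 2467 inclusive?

9

k = 7670/59 = 130
First selection ≥ 1262: 62 + ⌈(1262−62)/130⌉·130 = 62 + 10×130 = 1362
Last selection ≤ 2467: 62 + ⌊(2467−62)/130⌋·130 = 62 + 18×130 = 2402
Count = 18 − 10 + 1 = 9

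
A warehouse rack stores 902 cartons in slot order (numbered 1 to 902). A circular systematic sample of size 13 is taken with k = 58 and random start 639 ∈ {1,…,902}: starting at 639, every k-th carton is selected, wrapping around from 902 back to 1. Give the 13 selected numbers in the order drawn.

639, 697, 755, 813, 871, 27, 85, 143, 201, 259, 317, 375, 433

Selection 1: 639
Selection 2: 639 + 58 = 697
Selection 3: 697 + 58 = 755
Selection 4: 755 + 58 = 813
Selection 5: 813 + 58 = 871
Selection 6: 871 + 58 = 929 → 929 − 902 = 27
Selection 7: 27 + 58 = 85
Selection 8: 85 + 58 = 143
Selection 9: 143 + 58 = 201
Selection 10: 201 + 58 = 259
Selection 11: 259 + 58 = 317
Selection 12: 317 + 58 = 375
Selection 13: 375 + 58 = 433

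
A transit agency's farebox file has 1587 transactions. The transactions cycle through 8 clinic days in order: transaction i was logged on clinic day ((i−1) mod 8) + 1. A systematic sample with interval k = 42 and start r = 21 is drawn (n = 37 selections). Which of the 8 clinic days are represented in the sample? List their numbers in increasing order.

1, 3, 5, 7

Consecutive selections differ by k = 42, so their clinic day numbers differ by 42 mod 8 = 2.
gcd(42, 8) = 2, so the sample visits 8/2 = 4 distinct residues mod 8.
Start 21 is clinic day 5; the clinic days hit are 1, 3, 5, 7.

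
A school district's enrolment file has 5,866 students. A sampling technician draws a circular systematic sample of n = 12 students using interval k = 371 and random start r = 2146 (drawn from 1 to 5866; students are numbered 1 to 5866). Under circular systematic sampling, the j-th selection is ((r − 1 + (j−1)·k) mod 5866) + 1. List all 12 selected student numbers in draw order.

2146, 2517, 2888, 3259, 3630, 4001, 4372, 4743, 5114, 5485, 5856, 361

Selection 1: 2146
Selection 2: 2146 + 371 = 2517
Selection 3: 2517 + 371 = 2888
Selection 4: 2888 + 371 = 3259
Selection 5: 3259 + 371 = 3630
Selection 6: 3630 + 371 = 4001
Selection 7: 4001 + 371 = 4372
Selection 8: 4372 + 371 = 4743
Selection 9: 4743 + 371 = 5114
Selection 10: 5114 + 371 = 5485
Selection 11: 5485 + 371 = 5856
Selection 12: 5856 + 371 = 6227 → 6227 − 5866 = 361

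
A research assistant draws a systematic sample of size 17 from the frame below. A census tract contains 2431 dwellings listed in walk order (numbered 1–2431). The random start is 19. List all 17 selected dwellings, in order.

k = N/n = 2431/17 = 143
dwelling 1: 19
dwelling 2: 19 + 143 = 162
dwelling 3: 162 + 143 = 305
dwelling 4: 305 + 143 = 448
dwelling 5: 448 + 143 = 591
dwelling 6: 591 + 143 = 734
dwelling 7: 734 + 143 = 877
dwelling 8: 877 + 143 = 1020
dwelling 9: 1020 + 143 = 1163
dwelling 10: 1163 + 143 = 1306
dwelling 11: 1306 + 143 = 1449
dwelling 12: 1449 + 143 = 1592
dwelling 13: 1592 + 143 = 1735
dwelling 14: 1735 + 143 = 1878
dwelling 15: 1878 + 143 = 2021
dwelling 16: 2021 + 143 = 2164
dwelling 17: 2164 + 143 = 2307

19, 162, 305, 448, 591, 734, 877, 1020, 1163, 1306, 1449, 1592, 1735, 1878, 2021, 2164, 2307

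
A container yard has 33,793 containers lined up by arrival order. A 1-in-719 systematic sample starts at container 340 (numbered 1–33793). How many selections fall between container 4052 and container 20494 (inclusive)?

23

k = 719
First selection ≥ 4052: 340 + ⌈(4052−340)/719⌉·719 = 340 + 6×719 = 4654
Last selection ≤ 20494: 340 + ⌊(20494−340)/719⌋·719 = 340 + 28×719 = 20472
Count = 28 − 6 + 1 = 23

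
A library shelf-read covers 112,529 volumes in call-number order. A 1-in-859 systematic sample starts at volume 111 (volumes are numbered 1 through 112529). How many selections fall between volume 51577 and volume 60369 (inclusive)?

11

k = 859
First selection ≥ 51577: 111 + ⌈(51577−111)/859⌉·859 = 111 + 60×859 = 51651
Last selection ≤ 60369: 111 + ⌊(60369−111)/859⌋·859 = 111 + 70×859 = 60241
Count = 70 − 60 + 1 = 11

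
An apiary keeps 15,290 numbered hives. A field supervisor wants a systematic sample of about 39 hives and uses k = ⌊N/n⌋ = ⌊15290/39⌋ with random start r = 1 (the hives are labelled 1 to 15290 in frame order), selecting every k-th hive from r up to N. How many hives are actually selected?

40

k = ⌊15290/39⌋ = 392
Achieved size = ⌊(15290 − 1)/392⌋ + 1 = ⌊15289/392⌋ + 1 = 39 + 1 = 40
(last selection: 1 + 39×392 = 15289 ≤ 15290; next would be 15681 > 15290)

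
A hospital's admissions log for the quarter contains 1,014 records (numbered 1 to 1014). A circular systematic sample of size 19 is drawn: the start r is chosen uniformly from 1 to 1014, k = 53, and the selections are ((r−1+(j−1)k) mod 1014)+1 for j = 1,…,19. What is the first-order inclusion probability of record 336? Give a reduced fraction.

19/1014

For each position j, as r ranges over 1…1014 the j-th selection hits every record exactly once, so record 336 is selected for exactly 19 of the 1014 starts.
Inclusion probability = 19/1014.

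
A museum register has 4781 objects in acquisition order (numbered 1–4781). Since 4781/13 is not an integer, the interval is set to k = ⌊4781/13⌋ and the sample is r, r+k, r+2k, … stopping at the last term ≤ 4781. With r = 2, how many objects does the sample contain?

14

k = ⌊4781/13⌋ = 367
Achieved size = ⌊(4781 − 2)/367⌋ + 1 = ⌊4779/367⌋ + 1 = 13 + 1 = 14
(last selection: 2 + 13×367 = 4773 ≤ 4781; next would be 5140 > 4781)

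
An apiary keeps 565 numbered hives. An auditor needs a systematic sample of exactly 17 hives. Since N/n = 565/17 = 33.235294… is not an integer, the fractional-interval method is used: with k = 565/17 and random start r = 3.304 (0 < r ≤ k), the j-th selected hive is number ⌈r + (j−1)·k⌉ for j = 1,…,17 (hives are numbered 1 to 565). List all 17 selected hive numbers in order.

j=1: r + 0k = 3.304 → ⌈·⌉ = 4
j=2: r + 1k = 36.539294… → ⌈·⌉ = 37
j=3: r + 2k = 69.774588… → ⌈·⌉ = 70
j=4: r + 3k = 103.009882… → ⌈·⌉ = 104
j=5: r + 4k = 136.245176… → ⌈·⌉ = 137
j=6: r + 5k = 169.480470… → ⌈·⌉ = 170
j=7: r + 6k = 202.715764… → ⌈·⌉ = 203
j=8: r + 7k = 235.951058… → ⌈·⌉ = 236
j=9: r + 8k = 269.186352… → ⌈·⌉ = 270
j=10: r + 9k = 302.421647… → ⌈·⌉ = 303
j=11: r + 10k = 335.656941… → ⌈·⌉ = 336
j=12: r + 11k = 368.892235… → ⌈·⌉ = 369
j=13: r + 12k = 402.127529… → ⌈·⌉ = 403
j=14: r + 13k = 435.362823… → ⌈·⌉ = 436
j=15: r + 14k = 468.598117… → ⌈·⌉ = 469
j=16: r + 15k = 501.833411… → ⌈·⌉ = 502
j=17: r + 16k = 535.068705… → ⌈·⌉ = 536

4, 37, 70, 104, 137, 170, 203, 236, 270, 303, 336, 369, 403, 436, 469, 502, 536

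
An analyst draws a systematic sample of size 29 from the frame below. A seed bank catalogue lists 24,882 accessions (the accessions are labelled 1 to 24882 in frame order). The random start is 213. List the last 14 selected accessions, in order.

13083, 13941, 14799, 15657, 16515, 17373, 18231, 19089, 19947, 20805, 21663, 22521, 23379, 24237

k = N/n = 24882/29 = 858
16th selection = 213 + 15×858 = 13083
17th: 13083 + 858 = 13941
18th: 13941 + 858 = 14799
19th: 14799 + 858 = 15657
20th: 15657 + 858 = 16515
21st: 16515 + 858 = 17373
22nd: 17373 + 858 = 18231
23rd: 18231 + 858 = 19089
24th: 19089 + 858 = 19947
25th: 19947 + 858 = 20805
26th: 20805 + 858 = 21663
27th: 21663 + 858 = 22521
28th: 22521 + 858 = 23379
29th: 23379 + 858 = 24237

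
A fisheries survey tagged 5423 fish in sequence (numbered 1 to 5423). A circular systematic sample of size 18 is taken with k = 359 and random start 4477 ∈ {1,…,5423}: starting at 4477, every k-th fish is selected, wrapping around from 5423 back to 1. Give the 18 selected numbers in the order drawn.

4477, 4836, 5195, 131, 490, 849, 1208, 1567, 1926, 2285, 2644, 3003, 3362, 3721, 4080, 4439, 4798, 5157

Selection 1: 4477
Selection 2: 4477 + 359 = 4836
Selection 3: 4836 + 359 = 5195
Selection 4: 5195 + 359 = 5554 → 5554 − 5423 = 131
Selection 5: 131 + 359 = 490
Selection 6: 490 + 359 = 849
Selection 7: 849 + 359 = 1208
Selection 8: 1208 + 359 = 1567
Selection 9: 1567 + 359 = 1926
Selection 10: 1926 + 359 = 2285
Selection 11: 2285 + 359 = 2644
Selection 12: 2644 + 359 = 3003
Selection 13: 3003 + 359 = 3362
Selection 14: 3362 + 359 = 3721
Selection 15: 3721 + 359 = 4080
Selection 16: 4080 + 359 = 4439
Selection 17: 4439 + 359 = 4798
Selection 18: 4798 + 359 = 5157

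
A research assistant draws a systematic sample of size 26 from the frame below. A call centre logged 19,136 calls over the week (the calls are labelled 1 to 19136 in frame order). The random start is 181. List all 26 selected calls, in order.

k = N/n = 19136/26 = 736
call 1: 181
call 2: 181 + 736 = 917
call 3: 917 + 736 = 1653
call 4: 1653 + 736 = 2389
call 5: 2389 + 736 = 3125
call 6: 3125 + 736 = 3861
call 7: 3861 + 736 = 4597
call 8: 4597 + 736 = 5333
call 9: 5333 + 736 = 6069
call 10: 6069 + 736 = 6805
call 11: 6805 + 736 = 7541
call 12: 7541 + 736 = 8277
call 13: 8277 + 736 = 9013
call 14: 9013 + 736 = 9749
call 15: 9749 + 736 = 10485
call 16: 10485 + 736 = 11221
call 17: 11221 + 736 = 11957
call 18: 11957 + 736 = 12693
call 19: 12693 + 736 = 13429
call 20: 13429 + 736 = 14165
call 21: 14165 + 736 = 14901
call 22: 14901 + 736 = 15637
call 23: 15637 + 736 = 16373
call 24: 16373 + 736 = 17109
call 25: 17109 + 736 = 17845
call 26: 17845 + 736 = 18581

181, 917, 1653, 2389, 3125, 3861, 4597, 5333, 6069, 6805, 7541, 8277, 9013, 9749, 10485, 11221, 11957, 12693, 13429, 14165, 14901, 15637, 16373, 17109, 17845, 18581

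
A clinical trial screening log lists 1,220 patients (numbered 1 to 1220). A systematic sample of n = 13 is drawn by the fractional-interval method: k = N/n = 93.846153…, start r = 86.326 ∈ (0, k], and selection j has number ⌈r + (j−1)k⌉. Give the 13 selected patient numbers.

87, 181, 275, 368, 462, 556, 650, 744, 838, 931, 1025, 1119, 1213

j=1: r + 0k = 86.326 → ⌈·⌉ = 87
j=2: r + 1k = 180.172153… → ⌈·⌉ = 181
j=3: r + 2k = 274.018307… → ⌈·⌉ = 275
j=4: r + 3k = 367.864461… → ⌈·⌉ = 368
j=5: r + 4k = 461.710615… → ⌈·⌉ = 462
j=6: r + 5k = 555.556769… → ⌈·⌉ = 556
j=7: r + 6k = 649.402923… → ⌈·⌉ = 650
j=8: r + 7k = 743.249076… → ⌈·⌉ = 744
j=9: r + 8k = 837.095230… → ⌈·⌉ = 838
j=10: r + 9k = 930.941384… → ⌈·⌉ = 931
j=11: r + 10k = 1024.787538… → ⌈·⌉ = 1025
j=12: r + 11k = 1118.633692… → ⌈·⌉ = 1119
j=13: r + 12k = 1212.479846… → ⌈·⌉ = 1213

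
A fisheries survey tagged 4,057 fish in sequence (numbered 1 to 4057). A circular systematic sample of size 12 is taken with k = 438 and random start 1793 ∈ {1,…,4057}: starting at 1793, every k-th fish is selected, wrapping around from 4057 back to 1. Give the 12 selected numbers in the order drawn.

Selection 1: 1793
Selection 2: 1793 + 438 = 2231
Selection 3: 2231 + 438 = 2669
Selection 4: 2669 + 438 = 3107
Selection 5: 3107 + 438 = 3545
Selection 6: 3545 + 438 = 3983
Selection 7: 3983 + 438 = 4421 → 4421 − 4057 = 364
Selection 8: 364 + 438 = 802
Selection 9: 802 + 438 = 1240
Selection 10: 1240 + 438 = 1678
Selection 11: 1678 + 438 = 2116
Selection 12: 2116 + 438 = 2554

1793, 2231, 2669, 3107, 3545, 3983, 364, 802, 1240, 1678, 2116, 2554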